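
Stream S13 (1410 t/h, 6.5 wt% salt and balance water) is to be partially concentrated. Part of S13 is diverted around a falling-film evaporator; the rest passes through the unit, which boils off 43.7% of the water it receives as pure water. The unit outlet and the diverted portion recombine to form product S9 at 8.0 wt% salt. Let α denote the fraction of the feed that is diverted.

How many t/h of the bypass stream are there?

All 1410×0.065 = 91.65 t/h of salt reaches S9, so S9 = 91.65/0.080 = 1145.6 t/h and vapour = 264.38 t/h.
The evaporator receives (1−α)·1410 of feed at 0.935 water and removes 0.437 of that water:
0.437×0.935×(1−α)×1410 = 264.38
(1−α) = 264.38/576.12 = 0.4589;  α = 0.5411.
Bypass flow = 0.5411×1410 = 762.97 t/h.

763 t/h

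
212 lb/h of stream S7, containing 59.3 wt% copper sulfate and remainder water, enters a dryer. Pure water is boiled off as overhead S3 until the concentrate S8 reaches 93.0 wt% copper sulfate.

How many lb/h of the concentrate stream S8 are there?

135.2 lb/h

copper sulfate is conserved: 212×0.593 = 125.72 lb/h all reports to the concentrate.
Concentrate = 125.72/(target fraction) = 135.18 lb/h.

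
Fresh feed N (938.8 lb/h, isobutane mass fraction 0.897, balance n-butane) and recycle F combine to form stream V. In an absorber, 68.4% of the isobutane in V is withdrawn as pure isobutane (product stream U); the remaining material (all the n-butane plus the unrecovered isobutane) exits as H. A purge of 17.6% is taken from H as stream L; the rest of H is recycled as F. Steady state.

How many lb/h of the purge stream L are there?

160 lb/h

n-butane enters only via N and leaves only via the purge: 938.8×0.103 = 0.176×(n-butane in H), and the absorber passes all n-butane, so n-butane in V = n-butane in H = 549.41 lb/h.
isobutane in V: m_A = 938.8×0.897 + (1−0.176)·(1−0.684)·m_A, so m_A = 842.1/0.7396 = 1138.6 lb/h.
H = (1−0.684)×1138.6 + 549.41 = 909.2 lb/h.
Purge L = 0.176×909.2 = 160.02 lb/h.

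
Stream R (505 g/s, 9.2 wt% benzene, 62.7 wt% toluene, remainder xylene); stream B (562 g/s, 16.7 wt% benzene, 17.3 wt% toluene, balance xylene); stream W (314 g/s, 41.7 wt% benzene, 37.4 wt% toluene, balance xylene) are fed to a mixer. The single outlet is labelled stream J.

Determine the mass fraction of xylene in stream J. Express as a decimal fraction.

Total flow out = 505 + 562 + 314 = 1381 g/s.
xylene in = 505×0.281 + 562×0.660 + 314×0.209 = 578.45 g/s.
xylene mass fraction in J = 578.45/1381 = 0.419.

0.419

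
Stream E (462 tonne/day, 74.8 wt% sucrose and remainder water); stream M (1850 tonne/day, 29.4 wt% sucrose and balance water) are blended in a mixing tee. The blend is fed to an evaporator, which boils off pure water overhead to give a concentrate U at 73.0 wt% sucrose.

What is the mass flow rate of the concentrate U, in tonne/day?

1218 tonne/day

sucrose entering = 462×0.748 + 1850×0.294 = 889.48 tonne/day.
All sucrose reports to U, so U = 889.48/0.730 = 1218.5 tonne/day.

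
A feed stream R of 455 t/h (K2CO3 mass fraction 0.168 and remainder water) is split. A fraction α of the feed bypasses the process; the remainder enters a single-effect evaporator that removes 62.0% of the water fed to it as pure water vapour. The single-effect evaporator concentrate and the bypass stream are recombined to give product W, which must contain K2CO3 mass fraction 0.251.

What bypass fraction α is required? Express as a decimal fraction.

0.359

All 455×0.168 = 76.44 t/h of K2CO3 reaches W, so W = 76.44/0.251 = 304.54 t/h and vapour = 150.46 t/h.
The evaporator receives (1−α)·455 of feed at 0.832 water and removes 0.620 of that water:
0.620×0.832×(1−α)×455 = 150.46
(1−α) = 150.46/234.71 = 0.6410;  α = 0.3590.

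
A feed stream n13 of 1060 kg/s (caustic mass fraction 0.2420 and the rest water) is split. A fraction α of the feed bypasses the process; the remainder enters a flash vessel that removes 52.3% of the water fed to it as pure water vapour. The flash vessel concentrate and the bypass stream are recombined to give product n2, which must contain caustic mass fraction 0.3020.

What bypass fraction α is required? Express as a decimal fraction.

All 1060×0.242 = 256.52 kg/s of caustic reaches n2, so n2 = 256.52/0.302 = 849.4 kg/s and vapour = 210.6 kg/s.
The evaporator receives (1−α)·1060 of feed at 0.758 water and removes 0.523 of that water:
0.523×0.758×(1−α)×1060 = 210.6
(1−α) = 210.6/420.22 = 0.5012;  α = 0.4988.

0.499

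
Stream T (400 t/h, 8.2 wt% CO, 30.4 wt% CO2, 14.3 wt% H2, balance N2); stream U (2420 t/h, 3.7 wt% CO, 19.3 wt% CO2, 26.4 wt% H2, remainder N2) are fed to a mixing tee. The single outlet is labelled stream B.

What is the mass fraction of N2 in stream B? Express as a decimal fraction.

Total flow out = 400 + 2420 = 2820 t/h.
N2 in = 400×0.471 + 2420×0.506 = 1412.9 t/h.
N2 mass fraction in B = 1412.9/2820 = 0.5010.

0.5010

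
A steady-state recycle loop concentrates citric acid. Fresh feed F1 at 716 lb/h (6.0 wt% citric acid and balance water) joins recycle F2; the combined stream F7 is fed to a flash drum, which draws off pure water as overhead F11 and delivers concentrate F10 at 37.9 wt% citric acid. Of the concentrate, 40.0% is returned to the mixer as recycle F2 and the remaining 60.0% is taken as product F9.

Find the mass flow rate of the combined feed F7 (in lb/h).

Overall citric acid balance (none leaves overhead): citric acid in fresh feed = citric acid in product, i.e. 716×0.060 = (1−0.400)·F10·0.379.
F10 = 42.96/(0.379×0.600) = 188.92 lb/h.
Recycle F2 = 0.400×188.92 = 75.567 lb/h.
Combined feed F7 = 716 + 75.567 = 791.57 lb/h.

791.6 lb/h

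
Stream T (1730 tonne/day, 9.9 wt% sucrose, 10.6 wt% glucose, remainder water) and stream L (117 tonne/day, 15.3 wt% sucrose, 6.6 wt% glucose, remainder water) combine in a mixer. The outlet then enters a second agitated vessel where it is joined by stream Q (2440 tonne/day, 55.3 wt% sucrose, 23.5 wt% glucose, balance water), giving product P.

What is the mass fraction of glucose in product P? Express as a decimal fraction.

Overall, product flow = 4287 tonne/day.
glucose in = 1730×0.106 + 117×0.066 + 2440×0.235 = 764.5 tonne/day.
glucose fraction in P = 0.178.

0.178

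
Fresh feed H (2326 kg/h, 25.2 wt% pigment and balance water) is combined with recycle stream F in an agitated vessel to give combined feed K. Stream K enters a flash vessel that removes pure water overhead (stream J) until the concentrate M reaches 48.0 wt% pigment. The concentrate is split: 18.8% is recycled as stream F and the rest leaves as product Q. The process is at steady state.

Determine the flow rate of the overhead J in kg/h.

1105 kg/h

Overall pigment balance (none leaves overhead): pigment in fresh feed = pigment in product, i.e. 2326×0.252 = (1−0.188)·M·0.480.
M = 586.15/(0.480×0.812) = 1503.9 kg/h.
Recycle F = 0.188×1503.9 = 282.73 kg/h.
Combined feed K = 2326 + 282.73 = 2608.7 kg/h.
Overhead J = K − M = 2608.7 − 1503.9 = 1104.8 kg/h.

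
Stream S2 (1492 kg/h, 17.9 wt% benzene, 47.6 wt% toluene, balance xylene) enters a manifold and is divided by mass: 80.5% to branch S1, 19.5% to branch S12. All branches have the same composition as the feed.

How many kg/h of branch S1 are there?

1201 kg/h

Branch S1 flow = 0.805×1492 = 1201.1 kg/h.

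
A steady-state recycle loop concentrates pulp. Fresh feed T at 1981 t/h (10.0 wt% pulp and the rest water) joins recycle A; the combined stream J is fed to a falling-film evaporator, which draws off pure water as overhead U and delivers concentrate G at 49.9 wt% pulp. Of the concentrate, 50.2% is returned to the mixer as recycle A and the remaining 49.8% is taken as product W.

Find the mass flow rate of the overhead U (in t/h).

1584 t/h

Overall pulp balance (none leaves overhead): pulp in fresh feed = pulp in product, i.e. 1981×0.100 = (1−0.502)·G·0.499.
G = 198.1/(0.499×0.498) = 797.18 t/h.
Recycle A = 0.502×797.18 = 400.18 t/h.
Combined feed J = 1981 + 400.18 = 2381.2 t/h.
Overhead U = J − G = 2381.2 − 797.18 = 1584 t/h.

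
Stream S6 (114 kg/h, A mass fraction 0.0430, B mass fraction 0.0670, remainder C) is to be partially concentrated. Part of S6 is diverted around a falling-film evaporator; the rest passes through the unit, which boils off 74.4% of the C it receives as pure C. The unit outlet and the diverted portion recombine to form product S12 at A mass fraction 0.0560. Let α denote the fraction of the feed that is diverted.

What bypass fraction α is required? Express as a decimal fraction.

All 114×0.043 = 4.902 kg/h of A reaches S12, so S12 = 4.902/0.056 = 87.536 kg/h and vapour = 26.464 kg/h.
The evaporator receives (1−α)·114 of feed at 0.890 C and removes 0.744 of that C:
0.744×0.890×(1−α)×114 = 26.464
(1−α) = 26.464/75.486 = 0.3506;  α = 0.6494.

0.649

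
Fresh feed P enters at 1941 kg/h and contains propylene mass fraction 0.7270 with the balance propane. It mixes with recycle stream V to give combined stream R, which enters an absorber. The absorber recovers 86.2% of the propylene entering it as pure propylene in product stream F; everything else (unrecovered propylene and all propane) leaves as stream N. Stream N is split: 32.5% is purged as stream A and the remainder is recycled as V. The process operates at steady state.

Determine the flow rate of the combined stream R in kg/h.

3186 kg/h

propane enters only via P and leaves only via the purge: 1941×0.273 = 0.325×(propane in N), and the absorber passes all propane, so propane in R = propane in N = 1630.4 kg/h.
propylene in R: m_A = 1941×0.727 + (1−0.325)·(1−0.862)·m_A, so m_A = 1411.1/0.9068 = 1556.1 kg/h.
R = 1556.1 + 1630.4 = 3186.5 kg/h.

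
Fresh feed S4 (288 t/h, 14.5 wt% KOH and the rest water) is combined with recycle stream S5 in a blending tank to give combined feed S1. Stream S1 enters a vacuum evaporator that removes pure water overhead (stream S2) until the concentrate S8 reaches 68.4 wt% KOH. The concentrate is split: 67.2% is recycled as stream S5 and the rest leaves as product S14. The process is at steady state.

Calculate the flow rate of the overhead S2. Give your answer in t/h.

Overall KOH balance (none leaves overhead): KOH in fresh feed = KOH in product, i.e. 288×0.145 = (1−0.672)·S8·0.684.
S8 = 41.76/(0.684×0.328) = 186.14 t/h.
Recycle S5 = 0.672×186.14 = 125.08 t/h.
Combined feed S1 = 288 + 125.08 = 413.08 t/h.
Overhead S2 = S1 − S8 = 413.08 − 186.14 = 226.95 t/h.

226.9 t/h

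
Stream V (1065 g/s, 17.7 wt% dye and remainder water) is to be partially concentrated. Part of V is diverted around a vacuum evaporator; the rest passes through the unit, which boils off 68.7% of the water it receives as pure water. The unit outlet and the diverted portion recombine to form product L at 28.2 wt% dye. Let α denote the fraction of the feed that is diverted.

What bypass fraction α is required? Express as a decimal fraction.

0.341

All 1065×0.177 = 188.5 g/s of dye reaches L, so L = 188.5/0.282 = 668.46 g/s and vapour = 396.54 g/s.
The evaporator receives (1−α)·1065 of feed at 0.823 water and removes 0.687 of that water:
0.687×0.823×(1−α)×1065 = 396.54
(1−α) = 396.54/602.15 = 0.6585;  α = 0.3415.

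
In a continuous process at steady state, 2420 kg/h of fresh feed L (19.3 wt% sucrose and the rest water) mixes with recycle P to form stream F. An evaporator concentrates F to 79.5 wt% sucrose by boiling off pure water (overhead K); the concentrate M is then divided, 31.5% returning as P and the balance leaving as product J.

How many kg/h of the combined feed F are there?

Overall sucrose balance (none leaves overhead): sucrose in fresh feed = sucrose in product, i.e. 2420×0.193 = (1−0.315)·M·0.795.
M = 467.06/(0.795×0.685) = 857.66 kg/h.
Recycle P = 0.315×857.66 = 270.16 kg/h.
Combined feed F = 2420 + 270.16 = 2690.2 kg/h.

2690 kg/h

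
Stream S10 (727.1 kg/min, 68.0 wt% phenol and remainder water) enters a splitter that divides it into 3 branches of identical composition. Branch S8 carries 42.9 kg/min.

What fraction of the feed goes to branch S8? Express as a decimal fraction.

Fraction to S8 = 42.9/727.1 = 0.0590.

0.059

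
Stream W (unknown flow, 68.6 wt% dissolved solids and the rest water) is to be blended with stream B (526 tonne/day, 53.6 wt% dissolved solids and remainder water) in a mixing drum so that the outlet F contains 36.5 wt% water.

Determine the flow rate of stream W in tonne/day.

Let W be the unknown flow. Total out = 526 + W.
water balance: 244.06 + 0.314·W = 0.365·(526 + W)
(0.314 − 0.365)·W = 0.365×526 − 244.06 = -52.074
W = -52.074 / -0.051 = 1021.1 tonne/day

1021 tonne/day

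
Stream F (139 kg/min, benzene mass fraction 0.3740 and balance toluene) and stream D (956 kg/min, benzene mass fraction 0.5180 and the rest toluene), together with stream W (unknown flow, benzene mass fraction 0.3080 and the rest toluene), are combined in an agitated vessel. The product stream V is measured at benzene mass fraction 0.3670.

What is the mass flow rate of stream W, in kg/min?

Let W be the unknown flow. Total out = 1095 + W.
benzene balance: 547.19 + 0.308·W = 0.367·(1095 + W)
(0.308 − 0.367)·W = 0.367×1095 − 547.19 = -145.33
W = -145.33 / -0.059 = 2463.2 kg/min

2463 kg/min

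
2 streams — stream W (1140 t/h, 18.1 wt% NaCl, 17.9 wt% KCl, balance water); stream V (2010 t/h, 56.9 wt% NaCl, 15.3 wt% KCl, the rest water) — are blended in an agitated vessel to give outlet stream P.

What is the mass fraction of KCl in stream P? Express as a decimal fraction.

0.162

Total flow out = 1140 + 2010 = 3150 t/h.
KCl in = 1140×0.179 + 2010×0.153 = 511.59 t/h.
KCl mass fraction in P = 511.59/3150 = 0.162.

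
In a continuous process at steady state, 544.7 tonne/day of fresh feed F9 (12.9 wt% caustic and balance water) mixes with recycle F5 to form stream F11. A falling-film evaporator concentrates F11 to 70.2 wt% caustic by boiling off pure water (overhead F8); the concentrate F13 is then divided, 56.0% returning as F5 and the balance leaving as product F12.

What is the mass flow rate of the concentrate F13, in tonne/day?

Overall caustic balance (none leaves overhead): caustic in fresh feed = caustic in product, i.e. 544.7×0.129 = (1−0.560)·F13·0.702.
F13 = 70.266/(0.702×0.440) = 227.49 tonne/day.

227.5 tonne/day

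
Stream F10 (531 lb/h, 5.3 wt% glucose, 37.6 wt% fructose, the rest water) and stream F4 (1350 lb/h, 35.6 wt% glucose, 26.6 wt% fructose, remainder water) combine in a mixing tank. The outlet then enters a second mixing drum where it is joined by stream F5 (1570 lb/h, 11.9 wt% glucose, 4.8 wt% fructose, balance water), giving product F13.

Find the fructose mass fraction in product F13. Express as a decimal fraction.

0.1837

Overall, product flow = 3451 lb/h.
fructose in = 531×0.376 + 1350×0.266 + 1570×0.048 = 634.12 lb/h.
fructose fraction in F13 = 0.1837.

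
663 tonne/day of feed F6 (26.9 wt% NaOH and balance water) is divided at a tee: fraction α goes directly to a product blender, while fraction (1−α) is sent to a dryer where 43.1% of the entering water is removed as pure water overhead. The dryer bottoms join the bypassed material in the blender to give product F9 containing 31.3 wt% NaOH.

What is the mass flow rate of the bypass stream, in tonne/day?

367.2 tonne/day

All 663×0.269 = 178.35 tonne/day of NaOH reaches F9, so F9 = 178.35/0.313 = 569.8 tonne/day and vapour = 93.201 tonne/day.
The evaporator receives (1−α)·663 of feed at 0.731 water and removes 0.431 of that water:
0.431×0.731×(1−α)×663 = 93.201
(1−α) = 93.201/208.89 = 0.4462;  α = 0.5538.
Bypass flow = 0.5538×663 = 367.18 tonne/day.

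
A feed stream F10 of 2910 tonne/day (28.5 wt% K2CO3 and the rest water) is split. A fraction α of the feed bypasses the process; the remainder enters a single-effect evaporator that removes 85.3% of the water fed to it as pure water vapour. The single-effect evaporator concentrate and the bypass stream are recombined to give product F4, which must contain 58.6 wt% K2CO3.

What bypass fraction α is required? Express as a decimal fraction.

0.158

All 2910×0.285 = 829.35 tonne/day of K2CO3 reaches F4, so F4 = 829.35/0.586 = 1415.3 tonne/day and vapour = 1494.7 tonne/day.
The evaporator receives (1−α)·2910 of feed at 0.715 water and removes 0.853 of that water:
0.853×0.715×(1−α)×2910 = 1494.7
(1−α) = 1494.7/1774.8 = 0.8422;  α = 0.1578.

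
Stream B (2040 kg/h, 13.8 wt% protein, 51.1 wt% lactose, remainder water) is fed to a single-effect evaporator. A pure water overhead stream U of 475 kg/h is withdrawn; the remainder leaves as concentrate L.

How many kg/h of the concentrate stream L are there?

1565 kg/h

Concentrate = 2040 − 475 = 1565 kg/h.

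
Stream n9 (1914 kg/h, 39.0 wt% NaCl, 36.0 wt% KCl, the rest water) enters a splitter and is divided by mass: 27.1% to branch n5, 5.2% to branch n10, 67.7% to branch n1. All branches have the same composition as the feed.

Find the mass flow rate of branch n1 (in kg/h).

Branch n1 flow = 0.677×1914 = 1295.8 kg/h.

1296 kg/h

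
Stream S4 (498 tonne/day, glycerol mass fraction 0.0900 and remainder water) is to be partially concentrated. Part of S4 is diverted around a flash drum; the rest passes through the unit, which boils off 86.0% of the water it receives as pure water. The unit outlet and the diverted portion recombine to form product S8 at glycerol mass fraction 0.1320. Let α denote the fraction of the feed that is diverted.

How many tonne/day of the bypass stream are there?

295.5 tonne/day

All 498×0.090 = 44.82 tonne/day of glycerol reaches S8, so S8 = 44.82/0.132 = 339.55 tonne/day and vapour = 158.45 tonne/day.
The evaporator receives (1−α)·498 of feed at 0.910 water and removes 0.860 of that water:
0.860×0.910×(1−α)×498 = 158.45
(1−α) = 158.45/389.73 = 0.4066;  α = 0.5934.
Bypass flow = 0.5934×498 = 295.53 tonne/day.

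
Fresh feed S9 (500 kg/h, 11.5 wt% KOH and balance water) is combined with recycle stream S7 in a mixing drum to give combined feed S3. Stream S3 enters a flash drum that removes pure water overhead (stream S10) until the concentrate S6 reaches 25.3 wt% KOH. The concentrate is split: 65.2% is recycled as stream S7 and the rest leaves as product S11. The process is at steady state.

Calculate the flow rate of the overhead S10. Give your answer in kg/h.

Overall KOH balance (none leaves overhead): KOH in fresh feed = KOH in product, i.e. 500×0.115 = (1−0.652)·S6·0.253.
S6 = 57.5/(0.253×0.348) = 653.08 kg/h.
Recycle S7 = 0.652×653.08 = 425.81 kg/h.
Combined feed S3 = 500 + 425.81 = 925.81 kg/h.
Overhead S10 = S3 − S6 = 925.81 − 653.08 = 272.73 kg/h.

272.7 kg/h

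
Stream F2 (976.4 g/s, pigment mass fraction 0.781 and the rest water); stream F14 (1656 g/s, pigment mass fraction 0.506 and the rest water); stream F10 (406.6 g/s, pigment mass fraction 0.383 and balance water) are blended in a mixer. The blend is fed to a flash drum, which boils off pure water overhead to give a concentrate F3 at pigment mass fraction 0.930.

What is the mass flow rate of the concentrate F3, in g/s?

pigment entering = 976.4×0.781 + 1656×0.506 + 406.6×0.383 = 1756.2 g/s.
All pigment reports to F3, so F3 = 1756.2/0.930 = 1888.4 g/s.

1888 g/s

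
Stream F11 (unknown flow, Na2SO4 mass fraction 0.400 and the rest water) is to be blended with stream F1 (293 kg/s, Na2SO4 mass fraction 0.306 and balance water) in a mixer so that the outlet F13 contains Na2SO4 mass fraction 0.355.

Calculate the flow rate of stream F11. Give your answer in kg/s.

319 kg/s

Let F11 be the unknown flow. Total out = 293 + F11.
Na2SO4 balance: 89.658 + 0.400·F11 = 0.355·(293 + F11)
(0.400 − 0.355)·F11 = 0.355×293 − 89.658 = 14.357
F11 = 14.357 / 0.045 = 319.04 kg/s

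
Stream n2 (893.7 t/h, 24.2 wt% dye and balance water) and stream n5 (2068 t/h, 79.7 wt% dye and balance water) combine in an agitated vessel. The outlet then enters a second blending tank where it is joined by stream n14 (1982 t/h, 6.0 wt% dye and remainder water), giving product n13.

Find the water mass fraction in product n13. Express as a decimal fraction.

Overall, product flow = 4943.7 t/h.
water in = 893.7×0.758 + 2068×0.203 + 1982×0.940 = 2960.3 t/h.
water fraction in n13 = 0.599.

0.599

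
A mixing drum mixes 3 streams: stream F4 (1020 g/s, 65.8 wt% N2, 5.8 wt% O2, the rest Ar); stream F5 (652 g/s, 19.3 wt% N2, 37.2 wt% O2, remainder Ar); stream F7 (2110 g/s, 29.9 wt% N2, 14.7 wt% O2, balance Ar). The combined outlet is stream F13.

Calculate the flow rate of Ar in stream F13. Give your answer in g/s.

Ar out = Ar in = 1020×0.284 + 652×0.435 + 2110×0.554 = 1742.2 g/s.

1742 g/s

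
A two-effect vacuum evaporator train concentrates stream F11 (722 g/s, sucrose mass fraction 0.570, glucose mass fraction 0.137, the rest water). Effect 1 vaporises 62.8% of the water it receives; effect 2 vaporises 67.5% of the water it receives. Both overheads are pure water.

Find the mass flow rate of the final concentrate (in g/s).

water in feed = 722×0.293 = 211.55 g/s.
After stage 1: water left = (1−0.628)×211.55 = 78.695; stream total = 589.15 g/s.
After stage 2: water left = (1−0.675)×78.695 = 25.576; final concentrate = 536.03 g/s.

536 g/s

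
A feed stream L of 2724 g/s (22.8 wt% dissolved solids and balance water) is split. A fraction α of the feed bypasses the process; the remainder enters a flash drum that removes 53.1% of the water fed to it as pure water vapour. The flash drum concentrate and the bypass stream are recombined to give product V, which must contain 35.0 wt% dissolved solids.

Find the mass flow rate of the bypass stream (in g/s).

407.7 g/s

All 2724×0.228 = 621.07 g/s of dissolved solids reaches V, so V = 621.07/0.350 = 1774.5 g/s and vapour = 949.51 g/s.
The evaporator receives (1−α)·2724 of feed at 0.772 water and removes 0.531 of that water:
0.531×0.772×(1−α)×2724 = 949.51
(1−α) = 949.51/1116.7 = 0.8503;  α = 0.1497.
Bypass flow = 0.1497×2724 = 407.74 g/s.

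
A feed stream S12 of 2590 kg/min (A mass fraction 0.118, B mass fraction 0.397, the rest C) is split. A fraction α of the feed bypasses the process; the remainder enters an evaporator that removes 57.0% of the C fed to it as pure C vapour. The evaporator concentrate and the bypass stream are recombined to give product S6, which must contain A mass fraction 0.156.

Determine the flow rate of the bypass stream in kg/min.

All 2590×0.118 = 305.62 kg/min of A reaches S6, so S6 = 305.62/0.156 = 1959.1 kg/min and vapour = 630.9 kg/min.
The evaporator receives (1−α)·2590 of feed at 0.485 C and removes 0.570 of that C:
0.570×0.485×(1−α)×2590 = 630.9
(1−α) = 630.9/716.01 = 0.8811;  α = 0.1189.
Bypass flow = 0.1189×2590 = 307.86 kg/min.

307.9 kg/min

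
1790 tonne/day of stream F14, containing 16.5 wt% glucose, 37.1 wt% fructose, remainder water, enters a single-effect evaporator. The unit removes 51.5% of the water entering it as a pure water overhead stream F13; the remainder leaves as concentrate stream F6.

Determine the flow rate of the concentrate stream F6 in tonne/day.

1362 tonne/day

water entering = 1790×0.464 = 830.56 tonne/day; overhead removed = 0.515×830.56 = 427.74 tonne/day.
Concentrate = 1790 − 427.74 = 1362.3 tonne/day.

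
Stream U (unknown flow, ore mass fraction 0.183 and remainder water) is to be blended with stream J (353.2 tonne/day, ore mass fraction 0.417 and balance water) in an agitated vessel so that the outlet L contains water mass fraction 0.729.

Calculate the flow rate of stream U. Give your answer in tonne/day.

Let U be the unknown flow. Total out = 353.2 + U.
water balance: 205.92 + 0.817·U = 0.729·(353.2 + U)
(0.817 − 0.729)·U = 0.729×353.2 − 205.92 = 51.567
U = 51.567 / 0.088 = 585.99 tonne/day

586 tonne/day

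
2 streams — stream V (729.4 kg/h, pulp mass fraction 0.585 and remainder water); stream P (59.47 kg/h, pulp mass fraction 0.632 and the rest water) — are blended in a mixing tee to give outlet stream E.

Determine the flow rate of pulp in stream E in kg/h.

pulp out = pulp in = 729.4×0.585 + 59.47×0.632 = 464.28 kg/h.

464.3 kg/h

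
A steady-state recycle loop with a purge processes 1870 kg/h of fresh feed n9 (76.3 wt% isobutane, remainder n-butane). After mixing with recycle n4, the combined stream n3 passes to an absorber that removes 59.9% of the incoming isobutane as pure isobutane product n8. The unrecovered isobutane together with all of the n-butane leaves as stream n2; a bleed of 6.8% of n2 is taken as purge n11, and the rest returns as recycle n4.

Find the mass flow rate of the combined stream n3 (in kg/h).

8796 kg/h

n-butane enters only via n9 and leaves only via the purge: 1870×0.237 = 0.068×(n-butane in n2), and the absorber passes all n-butane, so n-butane in n3 = n-butane in n2 = 6517.5 kg/h.
isobutane in n3: m_A = 1870×0.763 + (1−0.068)·(1−0.599)·m_A, so m_A = 1426.8/0.6263 = 2278.3 kg/h.
n3 = 2278.3 + 6517.5 = 8795.8 kg/h.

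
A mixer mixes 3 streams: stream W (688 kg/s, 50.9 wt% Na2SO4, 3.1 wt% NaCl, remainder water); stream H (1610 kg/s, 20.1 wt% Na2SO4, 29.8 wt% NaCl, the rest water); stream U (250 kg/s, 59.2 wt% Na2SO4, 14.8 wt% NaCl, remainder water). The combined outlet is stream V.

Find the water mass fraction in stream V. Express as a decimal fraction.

0.466

Total flow out = 688 + 1610 + 250 = 2548 kg/s.
water in = 688×0.460 + 1610×0.501 + 250×0.260 = 1188.1 kg/s.
water mass fraction in V = 1188.1/2548 = 0.466.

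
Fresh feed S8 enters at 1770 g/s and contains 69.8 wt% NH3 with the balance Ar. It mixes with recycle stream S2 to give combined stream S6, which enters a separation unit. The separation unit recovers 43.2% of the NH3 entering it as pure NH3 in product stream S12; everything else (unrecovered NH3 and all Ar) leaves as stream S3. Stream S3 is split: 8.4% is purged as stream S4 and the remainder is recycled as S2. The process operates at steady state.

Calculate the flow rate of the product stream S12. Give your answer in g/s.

1113 g/s

NH3 in S6: m_A = 1770×0.698 + (1−0.084)·(1−0.432)·m_A, so m_A = 1235.5/0.4797 = 2575.4 g/s.
Product S12 = 0.432×2575.4 = 1112.6 g/s.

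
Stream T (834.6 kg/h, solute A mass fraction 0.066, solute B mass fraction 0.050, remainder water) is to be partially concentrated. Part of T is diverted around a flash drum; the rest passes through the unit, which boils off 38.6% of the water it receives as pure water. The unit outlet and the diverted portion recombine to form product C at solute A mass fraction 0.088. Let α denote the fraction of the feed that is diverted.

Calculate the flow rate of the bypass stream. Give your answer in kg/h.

223.1 kg/h

All 834.6×0.066 = 55.084 kg/h of solute A reaches C, so C = 55.084/0.088 = 625.95 kg/h and vapour = 208.65 kg/h.
The evaporator receives (1−α)·834.6 of feed at 0.884 water and removes 0.386 of that water:
0.386×0.884×(1−α)×834.6 = 208.65
(1−α) = 208.65/284.79 = 0.7327;  α = 0.2673.
Bypass flow = 0.2673×834.6 = 223.12 kg/h.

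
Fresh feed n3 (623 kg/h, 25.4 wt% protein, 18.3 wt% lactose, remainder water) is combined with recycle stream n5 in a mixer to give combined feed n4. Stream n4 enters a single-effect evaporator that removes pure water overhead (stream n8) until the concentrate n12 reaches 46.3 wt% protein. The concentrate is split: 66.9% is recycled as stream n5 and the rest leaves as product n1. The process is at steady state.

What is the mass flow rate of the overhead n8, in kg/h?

281.2 kg/h

Overall protein balance (none leaves overhead): protein in fresh feed = protein in product, i.e. 623×0.254 = (1−0.669)·n12·0.463.
n12 = 158.24/(0.463×0.331) = 1032.6 kg/h.
Recycle n5 = 0.669×1032.6 = 690.78 kg/h.
Combined feed n4 = 623 + 690.78 = 1313.8 kg/h.
Overhead n8 = n4 − n12 = 1313.8 − 1032.6 = 281.22 kg/h.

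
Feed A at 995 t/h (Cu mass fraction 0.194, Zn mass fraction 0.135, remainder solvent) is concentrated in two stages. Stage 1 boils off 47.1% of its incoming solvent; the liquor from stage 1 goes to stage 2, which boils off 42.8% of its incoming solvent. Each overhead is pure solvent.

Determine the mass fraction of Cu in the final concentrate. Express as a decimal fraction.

solvent in feed = 995×0.671 = 667.65 t/h.
After stage 1: solvent left = (1−0.471)×667.65 = 353.18; stream total = 680.54 t/h.
After stage 2: solvent left = (1−0.428)×353.18 = 202.02; final concentrate = 529.38 t/h.
Cu fraction = 193.03/529.38 = 0.365.

0.365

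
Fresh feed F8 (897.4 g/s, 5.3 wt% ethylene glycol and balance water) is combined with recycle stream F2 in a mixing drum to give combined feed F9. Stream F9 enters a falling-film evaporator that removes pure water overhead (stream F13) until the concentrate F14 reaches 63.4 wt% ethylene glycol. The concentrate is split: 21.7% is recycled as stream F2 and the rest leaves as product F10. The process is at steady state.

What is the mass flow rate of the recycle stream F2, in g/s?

Overall ethylene glycol balance (none leaves overhead): ethylene glycol in fresh feed = ethylene glycol in product, i.e. 897.4×0.053 = (1−0.217)·F14·0.634.
F14 = 47.562/(0.634×0.783) = 95.81 g/s.
Recycle F2 = 0.217×95.81 = 20.791 g/s.

20.79 g/s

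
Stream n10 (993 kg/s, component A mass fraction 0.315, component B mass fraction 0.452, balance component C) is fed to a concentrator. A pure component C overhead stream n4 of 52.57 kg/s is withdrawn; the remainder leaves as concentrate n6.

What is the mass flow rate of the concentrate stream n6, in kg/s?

940.4 kg/s

Concentrate = 993 − 52.57 = 940.43 kg/s.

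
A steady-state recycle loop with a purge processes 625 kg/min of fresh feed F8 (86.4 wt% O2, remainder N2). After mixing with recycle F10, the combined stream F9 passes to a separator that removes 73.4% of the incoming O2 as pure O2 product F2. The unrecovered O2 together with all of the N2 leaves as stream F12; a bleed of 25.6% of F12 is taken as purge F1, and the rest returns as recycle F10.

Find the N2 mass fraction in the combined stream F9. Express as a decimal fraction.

N2 enters only via F8 and leaves only via the purge: 625×0.136 = 0.256×(N2 in F12), and the separator passes all N2, so N2 in F9 = N2 in F12 = 332.03 kg/min.
O2 in F9: m_A = 625×0.864 + (1−0.256)·(1−0.734)·m_A, so m_A = 540/0.8021 = 673.24 kg/min.
F9 = 673.24 + 332.03 = 1005.3 kg/min.
N2 fraction in F9 = 332.03/1005.3 = 0.330.

0.330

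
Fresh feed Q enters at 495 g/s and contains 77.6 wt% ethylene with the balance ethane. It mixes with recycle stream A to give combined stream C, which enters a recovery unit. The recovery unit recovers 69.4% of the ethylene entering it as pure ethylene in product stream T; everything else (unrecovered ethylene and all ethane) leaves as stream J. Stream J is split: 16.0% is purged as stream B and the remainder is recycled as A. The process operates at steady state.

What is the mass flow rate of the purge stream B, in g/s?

ethane enters only via Q and leaves only via the purge: 495×0.224 = 0.160×(ethane in J), and the recovery unit passes all ethane, so ethane in C = ethane in J = 693 g/s.
ethylene in C: m_A = 495×0.776 + (1−0.160)·(1−0.694)·m_A, so m_A = 384.12/0.7430 = 517.01 g/s.
J = (1−0.694)×517.01 + 693 = 851.21 g/s.
Purge B = 0.160×851.21 = 136.19 g/s.

136.2 g/s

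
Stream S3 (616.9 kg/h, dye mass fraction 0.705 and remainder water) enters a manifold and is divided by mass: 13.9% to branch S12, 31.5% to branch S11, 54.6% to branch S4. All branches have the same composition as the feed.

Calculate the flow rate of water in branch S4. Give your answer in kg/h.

99.36 kg/h

Branch S4 total = 0.546×616.9 = 336.83 kg/h.
water in S4 = 0.295×336.83 = 99.364 kg/h.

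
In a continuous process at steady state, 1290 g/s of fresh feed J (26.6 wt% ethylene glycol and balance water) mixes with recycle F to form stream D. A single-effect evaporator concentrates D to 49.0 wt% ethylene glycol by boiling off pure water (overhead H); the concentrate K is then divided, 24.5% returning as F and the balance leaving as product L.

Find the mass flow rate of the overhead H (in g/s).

589.7 g/s

Overall ethylene glycol balance (none leaves overhead): ethylene glycol in fresh feed = ethylene glycol in product, i.e. 1290×0.266 = (1−0.245)·K·0.490.
K = 343.14/(0.490×0.755) = 927.53 g/s.
Recycle F = 0.245×927.53 = 227.25 g/s.
Combined feed D = 1290 + 227.25 = 1517.2 g/s.
Overhead H = D − K = 1517.2 − 927.53 = 589.71 g/s.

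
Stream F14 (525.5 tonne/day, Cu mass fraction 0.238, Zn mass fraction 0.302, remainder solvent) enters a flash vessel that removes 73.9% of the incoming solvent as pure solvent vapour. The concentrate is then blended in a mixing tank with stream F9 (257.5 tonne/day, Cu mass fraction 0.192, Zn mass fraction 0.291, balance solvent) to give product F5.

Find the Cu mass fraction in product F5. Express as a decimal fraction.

Vapour removed = 0.739×0.460×525.5 = 178.64 tonne/day; concentrate = 346.86 tonne/day.
Cu reaching the mixer = 125.07 (from concentrate) + 257.5×0.192 = 174.51 tonne/day.
Product flow = 346.86 + 257.5 = 604.36 tonne/day; Cu fraction = 0.289.

0.289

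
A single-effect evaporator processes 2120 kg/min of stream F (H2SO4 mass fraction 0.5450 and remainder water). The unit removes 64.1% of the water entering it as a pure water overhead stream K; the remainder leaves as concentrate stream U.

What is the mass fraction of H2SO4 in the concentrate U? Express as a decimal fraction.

H2SO4 is not removed: 2120×0.545 = 1155.4 kg/min of H2SO4 enters U.
water entering = 2120×0.455 = 964.6 kg/min; overhead removed = 0.641×964.6 = 618.31 kg/min.
Concentrate = 2120 − 618.31 = 1501.7 kg/min.
Mass fraction = 1155.4/1501.7 = 0.7694.

0.7694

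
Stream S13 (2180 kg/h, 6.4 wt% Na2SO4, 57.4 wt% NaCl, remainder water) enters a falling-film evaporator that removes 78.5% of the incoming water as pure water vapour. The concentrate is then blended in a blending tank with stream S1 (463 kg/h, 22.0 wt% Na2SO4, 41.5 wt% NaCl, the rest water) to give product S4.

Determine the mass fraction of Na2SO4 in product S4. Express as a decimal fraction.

Vapour removed = 0.785×0.362×2180 = 619.49 kg/h; concentrate = 1560.5 kg/h.
Na2SO4 reaching the mixer = 139.52 (from concentrate) + 463×0.220 = 241.38 kg/h.
Product flow = 1560.5 + 463 = 2023.5 kg/h; Na2SO4 fraction = 0.119.

0.119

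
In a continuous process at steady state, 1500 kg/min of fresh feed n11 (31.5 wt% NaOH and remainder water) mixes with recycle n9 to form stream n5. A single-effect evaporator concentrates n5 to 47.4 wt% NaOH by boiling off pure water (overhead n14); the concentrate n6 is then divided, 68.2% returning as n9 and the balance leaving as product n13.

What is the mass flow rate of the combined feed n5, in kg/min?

3638 kg/min

Overall NaOH balance (none leaves overhead): NaOH in fresh feed = NaOH in product, i.e. 1500×0.315 = (1−0.682)·n6·0.474.
n6 = 472.5/(0.474×0.318) = 3134.7 kg/min.
Recycle n9 = 0.682×3134.7 = 2137.9 kg/min.
Combined feed n5 = 1500 + 2137.9 = 3637.9 kg/min.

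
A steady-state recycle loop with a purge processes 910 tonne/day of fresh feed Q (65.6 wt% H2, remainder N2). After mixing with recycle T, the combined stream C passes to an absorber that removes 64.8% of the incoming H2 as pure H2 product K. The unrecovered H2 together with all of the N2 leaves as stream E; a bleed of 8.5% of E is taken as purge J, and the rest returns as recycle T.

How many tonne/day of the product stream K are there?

570.6 tonne/day

H2 in C: m_A = 910×0.656 + (1−0.085)·(1−0.648)·m_A, so m_A = 596.96/0.6779 = 880.58 tonne/day.
Product K = 0.648×880.58 = 570.61 tonne/day.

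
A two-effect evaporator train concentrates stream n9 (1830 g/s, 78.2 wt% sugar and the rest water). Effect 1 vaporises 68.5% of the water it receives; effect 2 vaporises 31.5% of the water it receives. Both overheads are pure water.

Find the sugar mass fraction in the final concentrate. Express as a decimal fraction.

0.9433

water in feed = 1830×0.218 = 398.94 g/s.
After stage 1: water left = (1−0.685)×398.94 = 125.67; stream total = 1556.7 g/s.
After stage 2: water left = (1−0.315)×125.67 = 86.081; final concentrate = 1517.1 g/s.
sugar fraction = 1431.1/1517.1 = 0.9433.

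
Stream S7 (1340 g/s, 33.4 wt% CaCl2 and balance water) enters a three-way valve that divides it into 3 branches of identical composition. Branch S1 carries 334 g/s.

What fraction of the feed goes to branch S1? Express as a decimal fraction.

0.249

Fraction to S1 = 334/1340 = 0.2493.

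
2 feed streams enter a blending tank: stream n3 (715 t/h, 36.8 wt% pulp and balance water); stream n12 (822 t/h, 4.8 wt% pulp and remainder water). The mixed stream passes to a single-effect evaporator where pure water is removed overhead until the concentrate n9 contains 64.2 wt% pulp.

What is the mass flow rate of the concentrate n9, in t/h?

pulp entering = 715×0.368 + 822×0.048 = 302.58 t/h.
All pulp reports to n9, so n9 = 302.58/0.642 = 471.3 t/h.

471.3 t/h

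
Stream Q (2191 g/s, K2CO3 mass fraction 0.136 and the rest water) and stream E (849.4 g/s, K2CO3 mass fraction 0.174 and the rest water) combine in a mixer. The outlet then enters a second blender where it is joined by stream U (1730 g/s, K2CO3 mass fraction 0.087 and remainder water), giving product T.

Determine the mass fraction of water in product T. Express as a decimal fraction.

Overall, product flow = 4770.4 g/s.
water in = 2191×0.864 + 849.4×0.826 + 1730×0.913 = 4174.1 g/s.
water fraction in T = 0.875.

0.875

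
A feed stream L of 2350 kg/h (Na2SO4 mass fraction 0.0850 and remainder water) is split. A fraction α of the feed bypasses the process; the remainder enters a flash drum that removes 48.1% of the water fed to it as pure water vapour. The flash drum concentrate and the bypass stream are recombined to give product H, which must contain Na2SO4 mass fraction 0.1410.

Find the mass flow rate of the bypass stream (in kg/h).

229.3 kg/h

All 2350×0.085 = 199.75 kg/h of Na2SO4 reaches H, so H = 199.75/0.141 = 1416.7 kg/h and vapour = 933.33 kg/h.
The evaporator receives (1−α)·2350 of feed at 0.915 water and removes 0.481 of that water:
0.481×0.915×(1−α)×2350 = 933.33
(1−α) = 933.33/1034.3 = 0.9024;  α = 0.0976.
Bypass flow = 0.0976×2350 = 229.34 kg/h.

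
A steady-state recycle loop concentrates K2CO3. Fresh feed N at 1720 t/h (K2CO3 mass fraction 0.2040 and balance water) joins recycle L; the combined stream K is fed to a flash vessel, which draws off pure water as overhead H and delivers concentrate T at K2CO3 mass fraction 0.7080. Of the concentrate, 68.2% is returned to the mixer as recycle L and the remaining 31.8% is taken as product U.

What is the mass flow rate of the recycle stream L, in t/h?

Overall K2CO3 balance (none leaves overhead): K2CO3 in fresh feed = K2CO3 in product, i.e. 1720×0.204 = (1−0.682)·T·0.708.
T = 350.88/(0.708×0.318) = 1558.5 t/h.
Recycle L = 0.682×1558.5 = 1062.9 t/h.

1063 t/h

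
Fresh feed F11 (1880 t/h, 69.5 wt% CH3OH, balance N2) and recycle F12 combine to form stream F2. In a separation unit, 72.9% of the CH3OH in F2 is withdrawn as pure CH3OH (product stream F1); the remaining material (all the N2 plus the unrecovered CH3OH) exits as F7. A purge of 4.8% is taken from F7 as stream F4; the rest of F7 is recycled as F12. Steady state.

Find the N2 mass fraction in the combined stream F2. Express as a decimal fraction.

0.8715

N2 enters only via F11 and leaves only via the purge: 1880×0.305 = 0.048×(N2 in F7), and the separation unit passes all N2, so N2 in F2 = N2 in F7 = 11946 t/h.
CH3OH in F2: m_A = 1880×0.695 + (1−0.048)·(1−0.729)·m_A, so m_A = 1306.6/0.7420 = 1760.9 t/h.
F2 = 1760.9 + 11946 = 13707 t/h.
N2 fraction in F2 = 11946/13707 = 0.8715.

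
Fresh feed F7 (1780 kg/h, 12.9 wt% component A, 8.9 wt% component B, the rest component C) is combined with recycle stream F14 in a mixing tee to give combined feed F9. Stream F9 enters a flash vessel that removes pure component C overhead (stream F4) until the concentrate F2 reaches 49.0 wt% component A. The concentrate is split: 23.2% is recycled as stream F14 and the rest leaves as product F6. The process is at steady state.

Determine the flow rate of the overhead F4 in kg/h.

1311 kg/h

Overall component A balance (none leaves overhead): component A in fresh feed = component A in product, i.e. 1780×0.129 = (1−0.232)·F2·0.490.
F2 = 229.62/(0.490×0.768) = 610.17 kg/h.
Recycle F14 = 0.232×610.17 = 141.56 kg/h.
Combined feed F9 = 1780 + 141.56 = 1921.6 kg/h.
Overhead F4 = F9 − F2 = 1921.6 − 610.17 = 1311.4 kg/h.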